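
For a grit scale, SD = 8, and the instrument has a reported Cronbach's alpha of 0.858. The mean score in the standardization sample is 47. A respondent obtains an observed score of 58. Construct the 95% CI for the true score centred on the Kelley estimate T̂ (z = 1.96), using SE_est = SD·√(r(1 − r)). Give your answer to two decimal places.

Estimated true score = 0.8580·58 + (1 − 0.8580)·47 ≃ 56.4380
SE_est = 8.0000·√(0.8580·0.1420) ≃ 2.7924
95% CI: 56.4380 ± 5.4731 ≃ (50.9649, 61.9111)

[50.96, 61.91]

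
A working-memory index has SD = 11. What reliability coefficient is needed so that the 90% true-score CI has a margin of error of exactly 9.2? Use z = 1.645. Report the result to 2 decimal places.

0.74

Required SEM = 9.2 / 1.645 ≈ 5.593
Required reliability = 1 − (SEM/SD)² = 1 − 0.258 ≈ 0.742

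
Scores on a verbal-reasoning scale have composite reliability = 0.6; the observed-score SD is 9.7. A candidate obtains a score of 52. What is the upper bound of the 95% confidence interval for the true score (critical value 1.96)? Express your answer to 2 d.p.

SEM = 9.700 × √(1 − 0.600) = 9.700 × √0.400 ≈ 9.700 × 0.632 ≈ 6.135
Half-width = 1.96×6.135 ≈ 12.024
Upper bound: 52 + 12.024 = 64.024

64.02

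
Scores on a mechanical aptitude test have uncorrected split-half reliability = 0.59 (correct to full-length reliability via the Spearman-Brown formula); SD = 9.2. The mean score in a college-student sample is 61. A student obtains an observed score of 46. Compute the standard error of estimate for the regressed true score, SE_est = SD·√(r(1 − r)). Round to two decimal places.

Full-length reliability (Spearman-Brown) = 2(0.59)/(1+0.59) ≃ 0.7421
SE_est = 9.2000*√(0.7421*0.2579) ≃ 4.0246

4.02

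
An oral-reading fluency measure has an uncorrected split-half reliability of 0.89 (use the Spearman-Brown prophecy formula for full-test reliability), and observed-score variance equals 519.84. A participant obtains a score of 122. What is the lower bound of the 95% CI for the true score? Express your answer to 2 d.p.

σ = 519.84^(1/2) = 22.800
Spearman-Brown: r = 2(0.89) / (1 + 0.89) = 1.780 / 1.890 ≈ 0.942
The standard error of measurement is 22.800·√(1 − 0.942) ≈ 22.800·0.241 ≈ 5.500.
1.96 · SEM ≈ 10.781
Lower bound: 122 − 10.781 = 111.219

111.22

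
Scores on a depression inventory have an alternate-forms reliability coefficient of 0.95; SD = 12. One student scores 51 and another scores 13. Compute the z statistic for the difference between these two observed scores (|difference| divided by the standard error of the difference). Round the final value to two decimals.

10.01

The standard error of measurement is 12.0000·√(1 − 0.9500) ≈ 12.0000·0.2236 ≈ 2.6833.
SE_diff = SEM · √2 ≈ 2.6833 · 1.4142 ≈ 3.7947
z = 38 / 3.7947 ≈ 10.0139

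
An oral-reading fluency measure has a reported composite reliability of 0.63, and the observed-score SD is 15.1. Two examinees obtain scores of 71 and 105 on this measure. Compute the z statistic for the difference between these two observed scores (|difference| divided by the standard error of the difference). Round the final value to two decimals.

2.62

The standard error of measurement is 15.10000*√(1 − 0.63000) ≈ 15.10000*0.60828 ≈ 9.18497.
SE_diff = SEM * √2 ≈ 9.18497 * 1.41421 ≈ 12.98951
z = 34 / 12.98951 ≈ 2.61750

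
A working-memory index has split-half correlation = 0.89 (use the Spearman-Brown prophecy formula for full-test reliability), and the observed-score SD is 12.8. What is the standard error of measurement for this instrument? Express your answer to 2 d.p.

Spearman-Brown: r = 2(0.89) / (1 + 0.89) = 1.7800 / 1.8900 ≃ 0.9418
SEM = 12.8000*√(1 − 0.9418) ≃ 3.0880

3.09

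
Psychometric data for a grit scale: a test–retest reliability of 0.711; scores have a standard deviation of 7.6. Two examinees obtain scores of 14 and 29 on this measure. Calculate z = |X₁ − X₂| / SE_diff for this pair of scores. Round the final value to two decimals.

2.60

SEM = 7.60000·√(1 − 0.71100) ≈ 4.08566
SE_diff = √2 · SEM ≈ 5.77800
z = 15 / 5.77800 ≈ 2.59605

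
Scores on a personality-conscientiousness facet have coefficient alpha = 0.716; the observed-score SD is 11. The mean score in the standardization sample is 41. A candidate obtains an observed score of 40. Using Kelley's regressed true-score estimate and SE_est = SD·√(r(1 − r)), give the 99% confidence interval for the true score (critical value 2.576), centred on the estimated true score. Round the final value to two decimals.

[27.51, 53.06]

Estimated true score = 0.71600×40 + (1 − 0.71600)×41 ≈ 40.28400
SE_est = 11.00000·√[r(1 − r)] ≈ 4.96030
99% CI: 40.28400 ± 12.77775 ≈ (27.50625, 53.06175)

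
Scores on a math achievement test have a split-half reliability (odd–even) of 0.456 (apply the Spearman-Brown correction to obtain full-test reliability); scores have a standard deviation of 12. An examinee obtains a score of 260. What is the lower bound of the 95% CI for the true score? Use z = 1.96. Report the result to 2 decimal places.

245.62

r_full = 2·0.456 / (1 + 0.456) ≃ 0.626
The standard error of measurement is 12.000·√(1 − 0.626) ≃ 12.000·0.611 ≃ 7.335.
1.96 · SEM ≃ 14.377
Lower bound: 260 − 14.377 = 245.623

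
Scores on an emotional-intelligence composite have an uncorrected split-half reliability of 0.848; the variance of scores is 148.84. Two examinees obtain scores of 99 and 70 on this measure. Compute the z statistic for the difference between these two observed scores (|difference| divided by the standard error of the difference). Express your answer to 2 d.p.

5.86

SD = √148.84 ≈ 12.200
Full-length reliability (Spearman-Brown) = 2(0.848)/(1+0.848) ≈ 0.918
SEM = 12.200 × √(1 − 0.918) = 12.200 × √0.082 ≈ 12.200 × 0.287 ≈ 3.499
Standard error of the difference = 3.499·√2 ≈ 4.948
z = 29 / 4.948 ≈ 5.861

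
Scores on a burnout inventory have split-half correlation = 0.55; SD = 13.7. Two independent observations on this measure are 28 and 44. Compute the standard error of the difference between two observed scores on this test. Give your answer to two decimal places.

Spearman-Brown: r = 2(0.55) / (1 + 0.55) = 1.10000 / 1.55000 ≃ 0.70968
SEM = 13.70000 · √(1 − 0.70968) = 13.70000 · √0.29032 ≃ 13.70000 · 0.53882 ≃ 7.38178
Standard error of the difference = 7.38178·√2 ≃ 10.43941

10.44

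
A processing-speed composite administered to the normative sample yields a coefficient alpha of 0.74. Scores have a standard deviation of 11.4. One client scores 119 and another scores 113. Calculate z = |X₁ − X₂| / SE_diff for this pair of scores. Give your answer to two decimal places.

SEM = 11.400×√(1 − 0.740) ≈ 5.813
SE_diff = SEM × √2 ≈ 5.813 × 1.414 ≈ 8.221
z = 6 / 8.221 ≈ 0.730

0.73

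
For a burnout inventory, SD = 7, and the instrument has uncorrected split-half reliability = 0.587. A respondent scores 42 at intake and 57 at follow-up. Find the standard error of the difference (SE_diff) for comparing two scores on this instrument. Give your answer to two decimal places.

5.05

Spearman-Brown: r = 2(0.587) / (1 + 0.587) = 1.174 / 1.587 ≈ 0.740
SEM = 7.000 * √(1 − 0.740) = 7.000 * √0.260 ≈ 7.000 * 0.510 ≈ 3.571
SE_diff = SEM * √2 ≈ 3.571 * 1.414 ≈ 5.050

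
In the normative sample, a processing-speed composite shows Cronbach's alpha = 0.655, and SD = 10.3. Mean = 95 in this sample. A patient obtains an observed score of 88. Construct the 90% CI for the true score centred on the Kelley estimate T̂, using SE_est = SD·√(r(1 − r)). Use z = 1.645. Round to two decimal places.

T̂ = 0.6550(88) + 0.3450(95) ≈ 90.4150
SE_est = SD · √(r(1 − r)) = 10.3000 · √0.2260 ≈ 10.3000 · 0.4754 ≈ 4.8963
CI = 90.4150 ± 1.645 · 4.8963 → [82.3606, 98.4694]

[82.36, 98.47]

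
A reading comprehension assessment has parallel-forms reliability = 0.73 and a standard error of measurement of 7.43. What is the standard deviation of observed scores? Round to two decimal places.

14.30

SD = 7.43 / √(1 − 0.73) ≃ 14.2990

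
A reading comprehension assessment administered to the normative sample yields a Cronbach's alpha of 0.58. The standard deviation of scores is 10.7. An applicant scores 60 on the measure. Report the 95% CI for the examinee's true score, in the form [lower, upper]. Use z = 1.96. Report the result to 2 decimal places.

[46.41, 73.59]

SEM = 10.70000 × √(1 − 0.58000) = 10.70000 × √0.42000 ≈ 10.70000 × 0.64807 ≈ 6.93439
1.96 × SEM ≈ 13.59141
CI = 60 ± 13.59141 → [46.40859, 73.59141]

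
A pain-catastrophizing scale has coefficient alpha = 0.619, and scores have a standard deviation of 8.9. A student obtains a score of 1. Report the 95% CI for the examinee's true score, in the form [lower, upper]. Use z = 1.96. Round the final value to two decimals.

The standard error of measurement is 8.90000×√(1 − 0.61900) ≃ 8.90000×0.61725 ≃ 5.49354.
Half-width = 1.96×5.49354 ≃ 10.76734
Interval: (-9.76734, 11.76734)

[-9.77, 11.77]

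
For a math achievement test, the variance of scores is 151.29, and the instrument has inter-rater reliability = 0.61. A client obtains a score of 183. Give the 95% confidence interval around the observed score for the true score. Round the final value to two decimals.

SD = √151.29 = 12.3000
The standard error of measurement is 12.3000·√(1 − 0.6100) ≈ 12.3000·0.6245 ≈ 7.6813.
Half-width = 1.96·7.6813 ≈ 15.0554
CI = 183 ± 15.0554 → [167.9446, 198.0554]

[167.94, 198.06]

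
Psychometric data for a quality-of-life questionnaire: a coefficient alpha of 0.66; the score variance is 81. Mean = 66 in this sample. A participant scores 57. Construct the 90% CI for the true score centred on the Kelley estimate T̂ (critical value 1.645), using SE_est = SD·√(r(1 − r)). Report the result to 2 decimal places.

[53.05, 67.07]

σ = 81^(1/2) = 9.00000
T̂ = 0.66000(57) + 0.34000(66) ≃ 60.06000
SE_est = SD * √(r(1 − r)) = 9.00000 * √0.22440 ≃ 9.00000 * 0.47371 ≃ 4.26338
90% CI: 60.06000 ± 7.01326 ≃ (53.04674, 67.07326)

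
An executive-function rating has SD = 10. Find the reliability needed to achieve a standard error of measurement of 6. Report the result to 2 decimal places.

0.64

r = 1 − (SEM / SD)² = 1 − (6.0000 / 10)² ≈ 1 − 0.3600 ≈ 0.6400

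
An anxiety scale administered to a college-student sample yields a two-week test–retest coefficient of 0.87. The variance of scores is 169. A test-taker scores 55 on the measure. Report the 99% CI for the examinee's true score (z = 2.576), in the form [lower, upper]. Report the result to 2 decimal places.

[42.93, 67.07]

SD = √169 = 13.0000
SEM = 13.0000·√(1 − 0.8700) ≃ 4.6872
Half-width = 2.576·4.6872 ≃ 12.0743
Interval: (42.9257, 67.0743)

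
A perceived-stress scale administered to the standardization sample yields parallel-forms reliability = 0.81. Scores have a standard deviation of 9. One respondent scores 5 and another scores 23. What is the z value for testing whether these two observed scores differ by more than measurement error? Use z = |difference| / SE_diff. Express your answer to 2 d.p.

3.24

SEM = 9.0000·√(1 − 0.8100) ≈ 3.9230
SE_diff = √2 · SEM ≈ 5.5480
z = 18 / 5.5480 ≈ 3.2444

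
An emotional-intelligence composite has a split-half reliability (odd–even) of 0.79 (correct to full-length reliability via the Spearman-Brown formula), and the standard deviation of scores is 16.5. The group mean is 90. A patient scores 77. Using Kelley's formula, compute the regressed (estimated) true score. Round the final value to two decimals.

r_full = 2·0.79 / (1 + 0.79) ≈ 0.883
Estimated true score = 0.883·77 + (1 − 0.883)·90 ≈ 78.525

78.53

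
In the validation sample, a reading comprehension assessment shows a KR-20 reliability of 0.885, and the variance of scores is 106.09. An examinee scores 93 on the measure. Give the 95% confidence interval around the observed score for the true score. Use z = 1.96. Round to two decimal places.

SD = √106.09 ≃ 10.3000
SEM = 10.3000 × √(1 − 0.8850) = 10.3000 × √0.1150 ≃ 10.3000 × 0.3391 ≃ 3.4929
Margin = 1.96 × 3.4929 ≃ 6.8461
CI = 93 ± 6.8461 → [86.1539, 99.8461]

[86.15, 99.85]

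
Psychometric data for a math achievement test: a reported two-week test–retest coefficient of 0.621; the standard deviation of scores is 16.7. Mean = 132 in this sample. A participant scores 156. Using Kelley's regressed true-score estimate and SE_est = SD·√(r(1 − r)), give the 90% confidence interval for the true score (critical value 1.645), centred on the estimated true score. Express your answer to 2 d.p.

T̂ = r·X + (1 − r)·M = 0.621×156 + 0.379×132 = 96.876 + 50.028 ≈ 146.904
SE_est = SD × √(r(1 − r)) = 16.700 × √0.235 ≈ 16.700 × 0.485 ≈ 8.102
CI = 146.904 ± 1.645 × 8.102 → [133.577, 160.231]

[133.58, 160.23]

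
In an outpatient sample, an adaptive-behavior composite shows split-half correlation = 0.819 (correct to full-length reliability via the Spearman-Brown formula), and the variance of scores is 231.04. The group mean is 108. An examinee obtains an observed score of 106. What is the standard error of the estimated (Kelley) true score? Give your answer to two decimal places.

SD = √231.04 = 15.20000
Spearman-Brown: r = 2(0.819) / (1 + 0.819) = 1.63800 / 1.81900 ≈ 0.90049
SE_est = SD · √(r(1 − r)) = 15.20000 · √0.08960 ≈ 15.20000 · 0.29934 ≈ 4.54996

4.55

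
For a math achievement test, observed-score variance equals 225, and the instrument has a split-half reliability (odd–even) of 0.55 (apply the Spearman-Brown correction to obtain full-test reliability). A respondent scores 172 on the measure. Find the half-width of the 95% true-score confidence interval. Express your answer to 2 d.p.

SD = √225 ≈ 15.0000
Full-length reliability (Spearman-Brown) = 2(0.55)/(1+0.55) ≈ 0.7097
The standard error of measurement is 15.0000·√(1 − 0.7097) ≈ 15.0000·0.5388 ≈ 8.0822.
Half-width = 1.96·8.0822 ≈ 15.8412

15.84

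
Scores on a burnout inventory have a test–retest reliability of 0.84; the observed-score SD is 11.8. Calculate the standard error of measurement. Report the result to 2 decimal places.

4.72

SEM = 11.800 · √(1 − 0.840) = 11.800 · √0.160 ≈ 11.800 · 0.400 ≈ 4.720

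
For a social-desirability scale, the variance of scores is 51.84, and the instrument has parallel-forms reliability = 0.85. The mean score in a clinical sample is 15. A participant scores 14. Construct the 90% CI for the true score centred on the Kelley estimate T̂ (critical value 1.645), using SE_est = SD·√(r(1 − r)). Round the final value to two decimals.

SD = √51.84 = 7.2000
Estimated true score = 0.8500·14 + (1 − 0.8500)·15 ≃ 14.1500
SE_est = 7.2000·√[r(1 − r)] ≃ 2.5709
CI = 14.1500 ± 1.645 · 2.5709 → [9.9208, 18.3792]

[9.92, 18.38]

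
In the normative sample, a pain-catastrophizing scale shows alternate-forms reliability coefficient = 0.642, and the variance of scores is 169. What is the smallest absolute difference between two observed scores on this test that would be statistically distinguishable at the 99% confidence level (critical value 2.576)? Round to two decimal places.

28.34

σ = 169^(1/2) = 13.0000
SEM = 13.0000 × √(1 − 0.6420) = 13.0000 × √0.3580 ≈ 13.0000 × 0.5983 ≈ 7.7783
SE_diff = SEM × √2 ≈ 7.7783 × 1.4142 ≈ 11.0002
Minimum reliable difference = 2.576 × SE_diff ≈ 2.576 × 11.0002 ≈ 28.3365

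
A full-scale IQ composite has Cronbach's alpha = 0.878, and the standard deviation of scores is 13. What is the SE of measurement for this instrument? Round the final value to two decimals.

SEM = 13.0000 · √(1 − 0.8780) = 13.0000 · √0.1220 ≈ 13.0000 · 0.3493 ≈ 4.5407

4.54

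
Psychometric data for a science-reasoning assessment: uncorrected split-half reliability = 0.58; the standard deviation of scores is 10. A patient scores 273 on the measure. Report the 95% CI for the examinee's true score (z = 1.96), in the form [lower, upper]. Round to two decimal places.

r_full = 2·0.58 / (1 + 0.58) ≈ 0.73418
SEM = 10.00000 × √(1 − 0.73418) = 10.00000 × √0.26582 ≈ 10.00000 × 0.51558 ≈ 5.15580
1.96 × SEM ≈ 10.10537
CI = 273 ± 10.10537 → [262.89463, 283.10537]

[262.89, 283.11]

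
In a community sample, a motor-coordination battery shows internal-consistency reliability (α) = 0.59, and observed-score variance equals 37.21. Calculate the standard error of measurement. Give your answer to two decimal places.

SD = √37.21 ≈ 6.100
SEM = 6.100·√(1 − 0.590) ≈ 3.906

3.91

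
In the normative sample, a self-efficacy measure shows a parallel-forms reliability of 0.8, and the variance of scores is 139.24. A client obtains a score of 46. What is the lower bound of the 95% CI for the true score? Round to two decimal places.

σ = 139.24^(1/2) = 11.800
SEM = 11.800*√(1 − 0.800) ≈ 5.277
1.96 * SEM ≈ 10.343
Lower limit = 46 − 10.343 ≈ 35.657

35.66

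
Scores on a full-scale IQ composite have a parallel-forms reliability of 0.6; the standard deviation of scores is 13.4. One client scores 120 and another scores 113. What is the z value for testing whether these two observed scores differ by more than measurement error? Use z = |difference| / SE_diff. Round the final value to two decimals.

0.58

SEM = 13.400 · √(1 − 0.600) = 13.400 · √0.400 ≈ 13.400 · 0.632 ≈ 8.475
Standard error of the difference = 8.475·√2 ≈ 11.985
z = 7 / 11.985 ≈ 0.584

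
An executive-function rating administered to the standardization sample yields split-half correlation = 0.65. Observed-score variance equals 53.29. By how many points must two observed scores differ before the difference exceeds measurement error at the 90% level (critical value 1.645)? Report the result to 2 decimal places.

SD = √53.29 ≈ 7.30000
Spearman-Brown: r = 2(0.65) / (1 + 0.65) = 1.30000 / 1.65000 ≈ 0.78788
The standard error of measurement is 7.30000·√(1 − 0.78788) ≈ 7.30000·0.46057 ≈ 3.36213.
Standard error of the difference = 3.36213·√2 ≈ 4.75477
Minimum reliable difference = 1.645 · SE_diff ≈ 1.645 · 4.75477 ≈ 7.82160

7.82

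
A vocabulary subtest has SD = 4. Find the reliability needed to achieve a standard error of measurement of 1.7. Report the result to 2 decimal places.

0.82

Required reliability = 1 − (SEM/SD)² = 1 − 0.181 ≈ 0.819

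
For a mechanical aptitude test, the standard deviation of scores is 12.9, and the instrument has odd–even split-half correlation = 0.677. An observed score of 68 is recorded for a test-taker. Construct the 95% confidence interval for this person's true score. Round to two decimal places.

r_full = 2·0.677 / (1 + 0.677) ≈ 0.807
The standard error of measurement is 12.900*√(1 − 0.807) ≈ 12.900*0.439 ≈ 5.661.
Margin = 1.96 * 5.661 ≈ 11.096
CI = 68 ± 11.096 → [56.904, 79.096]

[56.90, 79.10]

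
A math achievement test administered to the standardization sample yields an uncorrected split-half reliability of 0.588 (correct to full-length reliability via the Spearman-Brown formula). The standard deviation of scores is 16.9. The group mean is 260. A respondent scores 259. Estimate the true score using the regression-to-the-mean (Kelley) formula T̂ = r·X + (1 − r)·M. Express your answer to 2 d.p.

259.26

r_full = 2·0.588 / (1 + 0.588) ≈ 0.7406
T̂ = r·X + (1 − r)·M = 0.7406*259 + 0.2594*260 ≈ 191.8035 + 67.4559 ≈ 259.2594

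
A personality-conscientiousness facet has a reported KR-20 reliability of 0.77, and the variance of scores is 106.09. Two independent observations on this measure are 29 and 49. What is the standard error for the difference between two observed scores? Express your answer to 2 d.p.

6.99

σ = 106.09^(1/2) = 10.30000
The standard error of measurement is 10.30000*√(1 − 0.77000) ≈ 10.30000*0.47958 ≈ 4.93971.
SE_diff = SEM * √2 ≈ 4.93971 * 1.41421 ≈ 6.98580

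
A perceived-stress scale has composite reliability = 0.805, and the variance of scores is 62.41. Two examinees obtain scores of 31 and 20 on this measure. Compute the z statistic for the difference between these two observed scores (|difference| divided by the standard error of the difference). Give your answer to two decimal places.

2.23

SD = √62.41 ≈ 7.9000
SEM = 7.9000×√(1 − 0.8050) ≈ 3.4885
SE_diff = SEM × √2 ≈ 3.4885 × 1.4142 ≈ 4.9335
z = |31 − 20| / 4.9335 = 11 / 4.9335 ≈ 2.2296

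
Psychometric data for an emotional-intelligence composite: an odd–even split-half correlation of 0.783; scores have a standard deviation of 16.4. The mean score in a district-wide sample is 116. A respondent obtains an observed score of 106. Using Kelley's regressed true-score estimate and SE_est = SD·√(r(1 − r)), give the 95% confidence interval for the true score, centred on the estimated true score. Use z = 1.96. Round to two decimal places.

[96.71, 117.73]

r_full = 2·0.783 / (1 + 0.783) ≈ 0.87830
T̂ = 0.87830(106) + 0.12170(116) ≈ 107.21705
SE_est = SD × √(r(1 − r)) = 16.40000 × √0.10689 ≈ 16.40000 × 0.32694 ≈ 5.36189
95% CI: 107.21705 ± 10.50931 ≈ (96.70774, 117.72636)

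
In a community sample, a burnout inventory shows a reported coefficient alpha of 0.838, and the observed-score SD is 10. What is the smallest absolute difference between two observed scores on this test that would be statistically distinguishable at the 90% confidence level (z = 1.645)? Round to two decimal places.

9.36

SEM = 10.0000*√(1 − 0.8380) ≈ 4.0249
SE_diff = SEM * √2 ≈ 4.0249 * 1.4142 ≈ 5.6921
Minimum reliable difference = 1.645 * SE_diff ≈ 1.645 * 5.6921 ≈ 9.3635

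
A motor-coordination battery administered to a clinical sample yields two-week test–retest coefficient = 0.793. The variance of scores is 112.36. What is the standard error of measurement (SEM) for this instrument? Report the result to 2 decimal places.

4.82

SD = √112.36 = 10.60000
SEM = 10.60000 × √(1 − 0.79300) = 10.60000 × √0.20700 ≃ 10.60000 × 0.45497 ≃ 4.82271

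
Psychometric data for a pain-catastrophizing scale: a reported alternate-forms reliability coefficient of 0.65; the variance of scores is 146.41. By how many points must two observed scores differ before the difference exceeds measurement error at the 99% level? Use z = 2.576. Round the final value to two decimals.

σ = 146.41^(1/2) = 12.100
The standard error of measurement is 12.100×√(1 − 0.650) ≈ 12.100×0.592 ≈ 7.158.
Standard error of the difference = 7.158·√2 ≈ 10.124
Minimum reliable difference = 2.576 × SE_diff ≈ 2.576 × 10.124 ≈ 26.078

26.08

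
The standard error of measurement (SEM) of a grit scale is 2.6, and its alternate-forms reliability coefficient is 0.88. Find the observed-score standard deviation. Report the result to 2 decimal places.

7.51

SD = 2.6 / √(1 − 0.88) ≈ 7.5056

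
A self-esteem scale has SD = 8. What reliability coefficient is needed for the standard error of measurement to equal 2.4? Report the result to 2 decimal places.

r = 1 − (2.400/8)² ≈ 1 − 0.090 ≈ 0.910

0.91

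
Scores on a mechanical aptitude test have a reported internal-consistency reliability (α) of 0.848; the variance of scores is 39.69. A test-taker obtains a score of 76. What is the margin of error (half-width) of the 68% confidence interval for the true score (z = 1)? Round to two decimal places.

2.46

SD = √39.69 ≈ 6.300
SEM = 6.300*√(1 − 0.848) ≈ 2.456
Margin = 1 * 2.456 ≈ 2.456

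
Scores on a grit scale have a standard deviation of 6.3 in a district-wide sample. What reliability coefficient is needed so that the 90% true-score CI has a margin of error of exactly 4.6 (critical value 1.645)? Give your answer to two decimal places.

Required SEM = 4.6 / 1.645 ≈ 2.79635
r = 1 − (2.79635/6.3)² ≈ 1 − 0.19702 ≈ 0.80298

0.80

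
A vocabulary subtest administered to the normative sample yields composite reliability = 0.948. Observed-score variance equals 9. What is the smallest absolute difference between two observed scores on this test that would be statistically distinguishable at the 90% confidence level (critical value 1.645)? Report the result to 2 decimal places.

SD = √9 ≃ 3.0000
SEM = 3.0000*√(1 − 0.9480) ≃ 0.6841
SE_diff = SEM * √2 ≃ 0.6841 * 1.4142 ≃ 0.9675
Minimum reliable difference = 1.645 * SE_diff ≃ 1.645 * 0.9675 ≃ 1.5915

1.59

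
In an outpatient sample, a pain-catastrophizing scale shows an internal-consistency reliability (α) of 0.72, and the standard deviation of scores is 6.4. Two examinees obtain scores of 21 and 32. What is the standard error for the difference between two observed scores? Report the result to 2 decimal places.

4.79

The standard error of measurement is 6.400*√(1 − 0.720) ≃ 6.400*0.529 ≃ 3.387.
Standard error of the difference = 3.387·√2 ≃ 4.789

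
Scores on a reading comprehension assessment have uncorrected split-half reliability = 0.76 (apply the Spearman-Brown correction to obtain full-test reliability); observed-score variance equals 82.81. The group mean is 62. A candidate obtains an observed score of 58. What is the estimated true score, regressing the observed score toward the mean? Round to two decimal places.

Full-length reliability (Spearman-Brown) = 2(0.76)/(1+0.76) ≈ 0.8636
Estimated true score = 0.8636*58 + (1 − 0.8636)*62 ≈ 58.5455

58.55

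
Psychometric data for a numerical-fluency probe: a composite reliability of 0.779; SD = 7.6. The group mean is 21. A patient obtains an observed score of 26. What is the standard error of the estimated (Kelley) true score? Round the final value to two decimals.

3.15

SE_est = 7.600·√[r(1 − r)] ≈ 3.153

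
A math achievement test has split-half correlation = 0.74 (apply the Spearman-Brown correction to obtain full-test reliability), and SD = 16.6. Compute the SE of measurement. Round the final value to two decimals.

Spearman-Brown: r = 2(0.74) / (1 + 0.74) = 1.4800 / 1.7400 ≈ 0.8506
SEM = 16.6000·√(1 − 0.8506) ≈ 6.4168

6.42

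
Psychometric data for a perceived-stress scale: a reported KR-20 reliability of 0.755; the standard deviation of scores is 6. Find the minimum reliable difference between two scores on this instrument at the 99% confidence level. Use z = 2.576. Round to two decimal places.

SEM = 6.000·√(1 − 0.755) ≈ 2.970
SE_diff = SEM · √2 ≈ 2.970 · 1.414 ≈ 4.200
Smallest detectable difference = 2.576·4.200 ≈ 10.819

10.82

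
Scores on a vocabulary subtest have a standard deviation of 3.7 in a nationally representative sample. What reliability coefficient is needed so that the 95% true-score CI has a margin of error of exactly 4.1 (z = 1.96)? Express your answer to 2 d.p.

Required SEM = 4.1 / 1.96 ≃ 2.092
r = 1 − (SEM / SD)² = 1 − (2.092 / 3.7)² ≃ 1 − 0.320 ≃ 0.680

0.68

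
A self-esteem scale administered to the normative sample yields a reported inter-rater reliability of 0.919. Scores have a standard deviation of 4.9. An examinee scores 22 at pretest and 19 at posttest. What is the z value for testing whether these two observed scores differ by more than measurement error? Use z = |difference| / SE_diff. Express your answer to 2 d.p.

SEM = 4.9000 * √(1 − 0.9190) = 4.9000 * √0.0810 ≈ 4.9000 * 0.2846 ≈ 1.3946
SE_diff = SEM * √2 ≈ 1.3946 * 1.4142 ≈ 1.9722
z = |22 − 19| / 1.9722 = 3 / 1.9722 ≈ 1.5211

1.52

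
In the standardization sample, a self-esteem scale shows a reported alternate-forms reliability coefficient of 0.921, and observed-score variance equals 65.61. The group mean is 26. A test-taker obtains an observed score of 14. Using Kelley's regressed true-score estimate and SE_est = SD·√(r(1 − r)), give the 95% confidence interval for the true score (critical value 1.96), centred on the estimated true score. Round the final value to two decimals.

σ = 65.61^(1/2) = 8.100
Estimated true score = 0.921*14 + (1 − 0.921)*26 ≈ 14.948
SE_est = SD * √(r(1 − r)) = 8.100 * √0.073 ≈ 8.100 * 0.270 ≈ 2.185
95% CI: 14.948 ± 4.282 ≈ (10.666, 19.230)

[10.67, 19.23]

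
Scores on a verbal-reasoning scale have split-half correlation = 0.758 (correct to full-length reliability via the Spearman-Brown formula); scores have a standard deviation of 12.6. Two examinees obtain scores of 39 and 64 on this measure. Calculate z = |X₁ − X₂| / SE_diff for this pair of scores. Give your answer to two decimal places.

3.78

Spearman-Brown: r = 2(0.758) / (1 + 0.758) = 1.516 / 1.758 ≈ 0.862
SEM = 12.600·√(1 − 0.862) ≈ 4.675
Standard error of the difference = 4.675·√2 ≈ 6.611
z = |39 − 64| / 6.611 = 25 / 6.611 ≈ 3.781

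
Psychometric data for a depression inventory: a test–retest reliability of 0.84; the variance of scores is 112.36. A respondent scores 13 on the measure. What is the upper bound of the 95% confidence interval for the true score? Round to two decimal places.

SD = √112.36 = 10.600
The standard error of measurement is 10.600*√(1 − 0.840) ≈ 10.600*0.400 ≈ 4.240.
Margin = 1.96 * 4.240 ≈ 8.310
Upper limit = 13 + 8.310 ≈ 21.310

21.31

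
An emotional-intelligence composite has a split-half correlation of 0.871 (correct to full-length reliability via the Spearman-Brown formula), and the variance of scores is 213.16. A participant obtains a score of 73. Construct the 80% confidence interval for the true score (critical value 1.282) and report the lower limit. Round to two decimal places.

68.09

SD = √213.16 = 14.60000
Full-length reliability (Spearman-Brown) = 2(0.871)/(1+0.871) ≃ 0.93105
SEM = 14.60000 * √(1 − 0.93105) = 14.60000 * √0.06895 ≃ 14.60000 * 0.26258 ≃ 3.83364
1.282 * SEM ≃ 4.91472
Lower limit = 73 − 4.91472 ≃ 68.08528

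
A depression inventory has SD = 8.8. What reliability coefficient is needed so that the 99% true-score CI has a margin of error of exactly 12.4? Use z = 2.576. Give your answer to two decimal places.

0.70

Required SEM = 12.4 / 2.576 ≈ 4.814
r = 1 − (SEM / SD)² = 1 − (4.814 / 8.8)² ≈ 1 − 0.299 ≈ 0.701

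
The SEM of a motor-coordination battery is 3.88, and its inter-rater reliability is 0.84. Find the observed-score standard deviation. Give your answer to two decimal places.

SD = 3.88 / √(1 − 0.84) ≃ 9.70000

9.70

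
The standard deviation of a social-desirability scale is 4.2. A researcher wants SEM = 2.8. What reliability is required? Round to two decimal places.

0.56

Required reliability = 1 − (SEM/SD)² = 1 − 0.444 ≃ 0.556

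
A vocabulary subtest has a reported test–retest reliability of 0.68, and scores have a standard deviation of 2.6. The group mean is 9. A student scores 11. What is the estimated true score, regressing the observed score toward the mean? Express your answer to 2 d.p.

10.36

Estimated true score = 0.6800×11 + (1 − 0.6800)×9 ≈ 10.3600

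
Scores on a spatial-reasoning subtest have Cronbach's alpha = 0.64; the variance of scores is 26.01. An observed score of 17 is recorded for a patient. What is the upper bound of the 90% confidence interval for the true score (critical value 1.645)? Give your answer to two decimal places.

SD = √26.01 ≃ 5.1000
SEM = 5.1000 × √(1 − 0.6400) = 5.1000 × √0.3600 ≃ 5.1000 × 0.6000 ≃ 3.0600
Half-width = 1.645×3.0600 ≃ 5.0337
Upper bound: 17 + 5.0337 = 22.0337

22.03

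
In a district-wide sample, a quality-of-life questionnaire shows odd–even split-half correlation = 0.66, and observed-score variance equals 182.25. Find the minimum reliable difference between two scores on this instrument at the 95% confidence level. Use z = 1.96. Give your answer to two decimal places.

SD = √182.25 = 13.5000
Full-length reliability (Spearman-Brown) = 2(0.66)/(1+0.66) ≈ 0.7952
The standard error of measurement is 13.5000·√(1 − 0.7952) ≈ 13.5000·0.4526 ≈ 6.1097.
Standard error of the difference = 6.1097·√2 ≈ 8.6404
Smallest detectable difference = 1.96·8.6404 ≈ 16.9352

16.94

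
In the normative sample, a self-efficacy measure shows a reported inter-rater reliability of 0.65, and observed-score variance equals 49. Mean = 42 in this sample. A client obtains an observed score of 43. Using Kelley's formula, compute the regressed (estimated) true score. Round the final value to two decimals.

Estimated true score = 0.650*43 + (1 − 0.650)*42 ≈ 42.650

42.65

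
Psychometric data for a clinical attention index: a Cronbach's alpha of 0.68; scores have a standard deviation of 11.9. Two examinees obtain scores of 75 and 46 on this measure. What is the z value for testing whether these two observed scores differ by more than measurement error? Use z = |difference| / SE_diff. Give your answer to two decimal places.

3.05

SEM = 11.900·√(1 − 0.680) ≈ 6.732
Standard error of the difference = 6.732·√2 ≈ 9.520
z = |75 − 46| / 9.520 = 29 / 9.520 ≈ 3.046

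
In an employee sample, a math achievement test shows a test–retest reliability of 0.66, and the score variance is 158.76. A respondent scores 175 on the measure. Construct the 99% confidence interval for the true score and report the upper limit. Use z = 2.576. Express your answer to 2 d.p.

193.93

SD = √158.76 = 12.600
SEM = 12.600·√(1 − 0.660) ≃ 7.347
Margin = 2.576 · 7.347 ≃ 18.926
Upper bound: 175 + 18.926 = 193.926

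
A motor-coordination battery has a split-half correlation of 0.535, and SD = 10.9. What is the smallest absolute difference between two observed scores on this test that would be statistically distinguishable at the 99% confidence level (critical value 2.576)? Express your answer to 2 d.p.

Spearman-Brown: r = 2(0.535) / (1 + 0.535) = 1.07000 / 1.53500 ≃ 0.69707
SEM = 10.90000 × √(1 − 0.69707) = 10.90000 × √0.30293 ≃ 10.90000 × 0.55039 ≃ 5.99928
Standard error of the difference = 5.99928·√2 ≃ 8.48426
Smallest detectable difference = 2.576×8.48426 ≃ 21.85544

21.86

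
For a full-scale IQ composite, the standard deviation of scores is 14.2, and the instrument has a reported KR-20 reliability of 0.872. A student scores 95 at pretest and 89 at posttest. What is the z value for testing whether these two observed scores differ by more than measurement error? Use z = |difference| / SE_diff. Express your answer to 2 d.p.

SEM = 14.20000 · √(1 − 0.87200) = 14.20000 · √0.12800 ≃ 14.20000 · 0.35777 ≃ 5.08035
Standard error of the difference = 5.08035·√2 ≃ 7.18469
z = |95 − 89| / 7.18469 = 6 / 7.18469 ≃ 0.83511

0.84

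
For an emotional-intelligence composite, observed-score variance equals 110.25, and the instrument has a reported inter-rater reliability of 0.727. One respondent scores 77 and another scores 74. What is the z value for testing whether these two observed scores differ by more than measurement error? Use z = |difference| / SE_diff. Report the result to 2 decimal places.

SD = √110.25 ≈ 10.50000
The standard error of measurement is 10.50000*√(1 − 0.72700) ≈ 10.50000*0.52249 ≈ 5.48619.
SE_diff = √2 * SEM ≈ 7.75864
z = |77 − 74| / 7.75864 = 3 / 7.75864 ≈ 0.38667

0.39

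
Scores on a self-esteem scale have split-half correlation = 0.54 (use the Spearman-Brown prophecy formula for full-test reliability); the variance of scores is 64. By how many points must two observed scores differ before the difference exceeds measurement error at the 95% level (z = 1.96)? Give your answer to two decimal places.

SD = √64 = 8.0000
Spearman-Brown: r = 2(0.54) / (1 + 0.54) = 1.0800 / 1.5400 ≈ 0.7013
SEM = 8.0000·√(1 − 0.7013) ≈ 4.3723
Standard error of the difference = 4.3723·√2 ≈ 6.1833
Smallest detectable difference = 1.96·6.1833 ≈ 12.1194

12.12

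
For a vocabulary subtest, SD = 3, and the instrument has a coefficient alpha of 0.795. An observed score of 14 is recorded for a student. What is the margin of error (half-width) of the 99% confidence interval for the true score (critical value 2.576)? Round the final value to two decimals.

SEM = 3.00000 * √(1 − 0.79500) = 3.00000 * √0.20500 ≈ 3.00000 * 0.45277 ≈ 1.35831
Margin = 2.576 * 1.35831 ≈ 3.49900

3.50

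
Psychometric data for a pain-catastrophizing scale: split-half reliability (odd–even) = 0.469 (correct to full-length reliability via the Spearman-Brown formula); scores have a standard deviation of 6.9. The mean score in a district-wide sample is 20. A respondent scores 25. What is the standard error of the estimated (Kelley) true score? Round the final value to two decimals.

r_full = 2·0.469 / (1 + 0.469) ≈ 0.6385
SE_est = SD · √(r(1 − r)) = 6.9000 · √0.2308 ≈ 6.9000 · 0.4804 ≈ 3.3149

3.31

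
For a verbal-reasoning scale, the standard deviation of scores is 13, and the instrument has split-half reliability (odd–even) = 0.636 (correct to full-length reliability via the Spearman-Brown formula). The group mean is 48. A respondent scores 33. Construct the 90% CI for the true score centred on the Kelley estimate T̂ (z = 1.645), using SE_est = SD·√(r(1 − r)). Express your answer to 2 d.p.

Full-length reliability (Spearman-Brown) = 2(0.636)/(1+0.636) ≈ 0.778
Estimated true score = 0.778·33 + (1 − 0.778)·48 ≈ 36.337
SE_est = 13.000·√[r(1 − r)] ≈ 5.407
90% CI: 36.337 ± 8.894 ≈ (27.443, 45.232)

[27.44, 45.23]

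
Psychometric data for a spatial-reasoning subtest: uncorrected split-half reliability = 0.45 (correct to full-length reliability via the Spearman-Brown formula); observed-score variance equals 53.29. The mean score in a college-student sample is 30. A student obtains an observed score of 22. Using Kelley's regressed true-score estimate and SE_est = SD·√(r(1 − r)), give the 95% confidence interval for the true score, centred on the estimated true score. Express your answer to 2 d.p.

σ = 53.29^(1/2) = 7.300
r_full = 2·0.45 / (1 + 0.45) ≈ 0.621
T̂ = 0.621(22) + 0.379(30) ≈ 25.034
SE_est = SD · √(r(1 − r)) = 7.300 · √0.235 ≈ 7.300 · 0.485 ≈ 3.542
CI = 25.034 ± 1.96 · 3.542 → [18.092, 31.977]

[18.09, 31.98]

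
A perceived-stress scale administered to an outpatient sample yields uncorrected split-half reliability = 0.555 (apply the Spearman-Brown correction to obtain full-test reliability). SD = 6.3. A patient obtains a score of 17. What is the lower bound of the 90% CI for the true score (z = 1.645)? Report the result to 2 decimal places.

11.46

Spearman-Brown: r = 2(0.555) / (1 + 0.555) = 1.110 / 1.555 ≃ 0.714
SEM = 6.300 · √(1 − 0.714) = 6.300 · √0.286 ≃ 6.300 · 0.535 ≃ 3.370
Margin = 1.645 · 3.370 ≃ 5.544
Lower bound: 17 − 5.544 = 11.456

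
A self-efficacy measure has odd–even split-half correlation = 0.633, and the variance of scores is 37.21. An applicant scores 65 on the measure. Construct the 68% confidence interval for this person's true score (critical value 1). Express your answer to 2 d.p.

SD = √37.21 = 6.10000
Spearman-Brown: r = 2(0.633) / (1 + 0.633) = 1.26600 / 1.63300 ≈ 0.77526
SEM = 6.10000 * √(1 − 0.77526) = 6.10000 * √0.22474 ≈ 6.10000 * 0.47407 ≈ 2.89181
1 * SEM ≈ 2.89181
68% CI: 65 ± 2.89181 = [62.10819, 67.89181]

[62.11, 67.89]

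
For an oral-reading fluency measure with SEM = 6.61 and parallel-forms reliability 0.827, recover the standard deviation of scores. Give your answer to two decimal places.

15.89

σ = SEM·(1 − r)^(−1/2) ≈ 6.61*2.404 ≈ 15.892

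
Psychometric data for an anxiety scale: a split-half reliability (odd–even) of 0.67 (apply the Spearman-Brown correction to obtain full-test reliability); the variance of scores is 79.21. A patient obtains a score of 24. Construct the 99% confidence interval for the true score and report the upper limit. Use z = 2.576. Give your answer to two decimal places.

σ = 79.21^(1/2) = 8.900
r_full = 2·0.67 / (1 + 0.67) ≃ 0.802
SEM = 8.900 * √(1 − 0.802) = 8.900 * √0.198 ≃ 8.900 * 0.445 ≃ 3.956
Margin = 2.576 * 3.956 ≃ 10.191
Upper bound: 24 + 10.191 = 34.191

34.19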